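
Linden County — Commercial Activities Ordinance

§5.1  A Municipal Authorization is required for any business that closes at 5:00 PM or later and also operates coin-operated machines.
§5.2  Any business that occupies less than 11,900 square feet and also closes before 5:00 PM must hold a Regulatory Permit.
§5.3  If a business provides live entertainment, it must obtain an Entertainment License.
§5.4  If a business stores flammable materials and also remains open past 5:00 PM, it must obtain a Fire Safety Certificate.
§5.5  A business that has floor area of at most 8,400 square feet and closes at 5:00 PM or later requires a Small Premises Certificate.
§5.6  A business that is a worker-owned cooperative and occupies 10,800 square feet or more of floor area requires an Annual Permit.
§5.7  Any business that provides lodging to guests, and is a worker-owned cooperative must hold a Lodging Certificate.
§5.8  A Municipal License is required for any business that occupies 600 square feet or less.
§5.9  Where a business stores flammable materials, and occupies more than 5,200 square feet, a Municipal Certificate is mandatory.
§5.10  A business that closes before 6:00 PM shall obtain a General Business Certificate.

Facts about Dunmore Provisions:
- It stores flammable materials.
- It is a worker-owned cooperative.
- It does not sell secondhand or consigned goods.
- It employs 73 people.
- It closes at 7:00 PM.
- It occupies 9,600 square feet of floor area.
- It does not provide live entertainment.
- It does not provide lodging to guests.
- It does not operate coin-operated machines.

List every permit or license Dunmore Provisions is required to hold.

§5.1 closes 7:00 PM, after 5:00 PM; does not operate coin-operated machines → Municipal Authorization not required.
§5.2 floor area 9,600 square feet < 11,900 square feet; closes 7:00 PM, after 5:00 PM → Regulatory Permit not required.
§5.3 does not provide live entertainment → Entertainment License not required.
§5.4 stores flammable materials; closes 7:00 PM, after 5:00 PM → Fire Safety Certificate required.
§5.5 floor area 9,600 square feet > 8,400 square feet; closes 7:00 PM, after 5:00 PM → Small Premises Certificate not required.
§5.6 is a worker-owned cooperative; floor area 9,600 square feet < 10,800 square feet → Annual Permit not required.
§5.7 does not provide lodging to guests; is a worker-owned cooperative → Lodging Certificate not required.
§5.8 floor area 9,600 square feet > 600 square feet → Municipal License not required.
§5.9 stores flammable materials; floor area 9,600 square feet > 5,200 square feet → Municipal Certificate required.
§5.10 closes 7:00 PM, after 6:00 PM → General Business Certificate not required.

Fire Safety Certificate, Municipal Certificate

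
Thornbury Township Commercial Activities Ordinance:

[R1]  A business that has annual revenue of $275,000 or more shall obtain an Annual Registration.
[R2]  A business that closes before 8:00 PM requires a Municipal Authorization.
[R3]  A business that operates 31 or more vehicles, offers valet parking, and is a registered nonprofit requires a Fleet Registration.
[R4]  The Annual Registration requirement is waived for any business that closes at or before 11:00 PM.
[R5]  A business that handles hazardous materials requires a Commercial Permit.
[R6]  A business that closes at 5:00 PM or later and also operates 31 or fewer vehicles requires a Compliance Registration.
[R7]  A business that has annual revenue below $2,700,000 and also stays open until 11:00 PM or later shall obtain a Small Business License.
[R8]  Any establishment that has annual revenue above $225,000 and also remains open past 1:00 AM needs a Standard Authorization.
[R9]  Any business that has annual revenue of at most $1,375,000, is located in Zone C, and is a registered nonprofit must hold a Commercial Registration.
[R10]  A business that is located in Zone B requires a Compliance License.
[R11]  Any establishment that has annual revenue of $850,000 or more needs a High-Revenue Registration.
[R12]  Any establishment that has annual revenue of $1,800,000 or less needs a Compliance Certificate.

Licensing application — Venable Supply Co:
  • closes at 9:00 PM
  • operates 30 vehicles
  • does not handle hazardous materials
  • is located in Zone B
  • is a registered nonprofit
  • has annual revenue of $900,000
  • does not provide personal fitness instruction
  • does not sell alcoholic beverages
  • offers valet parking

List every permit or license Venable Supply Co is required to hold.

Compliance Certificate, Compliance License, Compliance Registration, High-Revenue Registration

[R1] revenue $900,000 ≥ $275,000 → Annual Registration required.
[R2] closes 9:00 PM, after 8:00 PM → Municipal Authorization not required.
[R3] vehicles 30 < 31; offers valet parking; is a registered nonprofit → Fleet Registration not required.
[R4] closes 9:00 PM, at/before 11:00 PM → exempt from Annual Registration.
[R5] does not handle hazardous materials → Commercial Permit not required.
[R6] closes 9:00 PM, after 5:00 PM; vehicles 30 ≤ 31 → Compliance Registration required.
[R7] revenue $900,000 < $2,700,000; closes 9:00 PM, at/before 11:00 PM → Small Business License not required.
[R8] revenue $900,000 > $225,000; closes 9:00 PM, at/before 1:00 AM → Standard Authorization not required.
[R9] revenue $900,000 ≤ $1,375,000; is located in Zone B (not: is located in Zone C); is a registered nonprofit → Commercial Registration not required.
[R10] is located in Zone B → Compliance License required.
[R11] revenue $900,000 ≥ $850,000 → High-Revenue Registration required.
[R12] revenue $900,000 ≤ $1,800,000 → Compliance Certificate required.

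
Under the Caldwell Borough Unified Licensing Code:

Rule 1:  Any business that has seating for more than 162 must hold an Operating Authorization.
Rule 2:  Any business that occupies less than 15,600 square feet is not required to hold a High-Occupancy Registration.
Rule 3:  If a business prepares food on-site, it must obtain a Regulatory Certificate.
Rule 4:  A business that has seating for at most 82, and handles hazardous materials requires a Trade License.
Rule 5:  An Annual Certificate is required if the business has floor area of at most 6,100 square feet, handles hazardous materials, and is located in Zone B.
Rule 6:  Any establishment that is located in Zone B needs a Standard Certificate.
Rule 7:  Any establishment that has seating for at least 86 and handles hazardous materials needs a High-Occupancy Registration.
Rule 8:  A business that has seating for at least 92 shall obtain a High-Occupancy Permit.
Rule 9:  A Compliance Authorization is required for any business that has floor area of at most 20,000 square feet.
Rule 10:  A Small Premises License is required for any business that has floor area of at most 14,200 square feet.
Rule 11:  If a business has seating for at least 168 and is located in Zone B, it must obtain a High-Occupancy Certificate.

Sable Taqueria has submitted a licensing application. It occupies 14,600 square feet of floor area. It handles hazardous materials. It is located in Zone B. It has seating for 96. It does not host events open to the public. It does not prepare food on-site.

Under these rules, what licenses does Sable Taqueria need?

Rule 1: seating 96 ≤ 162 → Operating Authorization not required.
Rule 2: floor area 14,600 square feet < 15,600 square feet → exempt from High-Occupancy Registration.
Rule 3: does not prepare food on-site → Regulatory Certificate not required.
Rule 4: seating 96 > 82; handles hazardous materials → Trade License not required.
Rule 5: floor area 14,600 square feet > 6,100 square feet; handles hazardous materials; is located in Zone B → Annual Certificate not required.
Rule 6: is located in Zone B → Standard Certificate required.
Rule 7: seating 96 ≥ 86; handles hazardous materials → High-Occupancy Registration required.
Rule 8: seating 96 ≥ 92 → High-Occupancy Permit required.
Rule 9: floor area 14,600 square feet ≤ 20,000 square feet → Compliance Authorization required.
Rule 10: floor area 14,600 square feet > 14,200 square feet → Small Premises License not required.
Rule 11: seating 96 < 168; is located in Zone B → High-Occupancy Certificate not required.

Compliance Authorization, High-Occupancy Permit, Standard Certificate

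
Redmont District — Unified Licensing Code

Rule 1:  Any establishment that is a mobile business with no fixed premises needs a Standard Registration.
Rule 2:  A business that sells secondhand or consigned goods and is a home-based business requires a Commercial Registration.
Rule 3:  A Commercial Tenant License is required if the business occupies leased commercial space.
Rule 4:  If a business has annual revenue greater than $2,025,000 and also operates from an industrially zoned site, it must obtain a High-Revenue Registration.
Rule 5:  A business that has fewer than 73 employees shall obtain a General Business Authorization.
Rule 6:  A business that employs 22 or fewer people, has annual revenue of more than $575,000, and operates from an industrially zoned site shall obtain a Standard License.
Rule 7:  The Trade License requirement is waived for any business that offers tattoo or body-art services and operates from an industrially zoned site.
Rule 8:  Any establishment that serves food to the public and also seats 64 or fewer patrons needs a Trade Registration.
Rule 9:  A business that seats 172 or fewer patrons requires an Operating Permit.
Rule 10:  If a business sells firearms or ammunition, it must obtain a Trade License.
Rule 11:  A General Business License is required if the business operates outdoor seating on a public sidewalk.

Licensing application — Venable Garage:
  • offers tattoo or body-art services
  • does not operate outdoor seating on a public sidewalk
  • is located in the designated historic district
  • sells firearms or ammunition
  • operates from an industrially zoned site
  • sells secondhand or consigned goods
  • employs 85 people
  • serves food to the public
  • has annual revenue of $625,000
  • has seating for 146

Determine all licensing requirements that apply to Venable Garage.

Rule 1: operates from an industrially zoned site (not: is a mobile business with no fixed premises) → Standard Registration not required.
Rule 2: sells secondhand or consigned goods; operates from an industrially zoned site (not: is a home-based business) → Commercial Registration not required.
Rule 3: operates from an industrially zoned site (not: occupies leased commercial space) → Commercial Tenant License not required.
Rule 4: revenue $625,000 ≤ $2,025,000; operates from an industrially zoned site → High-Revenue Registration not required.
Rule 5: employees 85 ≥ 73 → General Business Authorization not required.
Rule 6: employees 85 > 22; revenue $625,000 > $575,000; operates from an industrially zoned site → Standard License not required.
Rule 7: offers tattoo or body-art services; operates from an industrially zoned site → exempt from Trade License.
Rule 8: serves food to the public; seating 146 > 64 → Trade Registration not required.
Rule 9: seating 146 ≤ 172 → Operating Permit required.
Rule 10: sells firearms or ammunition → Trade License required.
Rule 11: does not operate outdoor seating on a public sidewalk → General Business License not required.

Operating Permit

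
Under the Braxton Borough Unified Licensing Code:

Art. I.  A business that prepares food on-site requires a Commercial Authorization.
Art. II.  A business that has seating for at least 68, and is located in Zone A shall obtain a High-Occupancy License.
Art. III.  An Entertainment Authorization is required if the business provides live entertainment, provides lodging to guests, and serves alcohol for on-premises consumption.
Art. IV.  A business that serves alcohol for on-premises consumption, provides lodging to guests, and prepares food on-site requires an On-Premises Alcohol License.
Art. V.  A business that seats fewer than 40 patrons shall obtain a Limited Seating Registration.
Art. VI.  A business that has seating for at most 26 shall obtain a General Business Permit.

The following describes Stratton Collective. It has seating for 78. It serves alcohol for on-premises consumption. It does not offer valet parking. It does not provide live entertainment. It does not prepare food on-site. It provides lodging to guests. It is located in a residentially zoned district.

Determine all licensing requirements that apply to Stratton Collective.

None

Art. I. does not prepare food on-site → Commercial Authorization not required.
Art. II. seating 78 ≥ 68; is located in a residentially zoned district (not: is located in Zone A) → High-Occupancy License not required.
Art. III. does not provide live entertainment; provides lodging to guests; serves alcohol for on-premises consumption → Entertainment Authorization not required.
Art. IV. serves alcohol for on-premises consumption; provides lodging to guests; does not prepare food on-site → On-Premises Alcohol License not required.
Art. V. seating 78 ≥ 40 → Limited Seating Registration not required.
Art. VI. seating 78 > 26 → General Business Permit not required.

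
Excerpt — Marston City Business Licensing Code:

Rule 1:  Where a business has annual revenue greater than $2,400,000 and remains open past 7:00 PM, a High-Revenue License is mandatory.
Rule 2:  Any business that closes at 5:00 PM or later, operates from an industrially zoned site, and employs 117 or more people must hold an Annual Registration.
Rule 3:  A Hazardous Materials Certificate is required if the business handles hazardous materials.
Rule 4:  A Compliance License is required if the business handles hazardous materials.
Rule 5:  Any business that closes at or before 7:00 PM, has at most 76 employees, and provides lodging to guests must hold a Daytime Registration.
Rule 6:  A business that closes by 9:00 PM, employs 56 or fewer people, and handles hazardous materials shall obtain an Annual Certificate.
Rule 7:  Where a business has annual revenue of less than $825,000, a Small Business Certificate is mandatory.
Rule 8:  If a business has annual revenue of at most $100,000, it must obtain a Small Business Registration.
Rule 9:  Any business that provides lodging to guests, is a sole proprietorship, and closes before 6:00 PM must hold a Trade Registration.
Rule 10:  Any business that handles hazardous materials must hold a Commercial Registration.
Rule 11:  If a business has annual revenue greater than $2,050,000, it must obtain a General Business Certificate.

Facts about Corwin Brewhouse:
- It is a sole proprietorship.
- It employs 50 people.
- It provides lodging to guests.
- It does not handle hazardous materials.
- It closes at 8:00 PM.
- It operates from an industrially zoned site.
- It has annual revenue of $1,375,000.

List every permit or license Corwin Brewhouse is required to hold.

Rule 1: revenue $1,375,000 ≤ $2,400,000; closes 8:00 PM, after 7:00 PM → High-Revenue License not required.
Rule 2: closes 8:00 PM, after 5:00 PM; operates from an industrially zoned site; employees 50 < 117 → Annual Registration not required.
Rule 3: does not handle hazardous materials → Hazardous Materials Certificate not required.
Rule 4: does not handle hazardous materials → Compliance License not required.
Rule 5: closes 8:00 PM, after 7:00 PM; employees 50 ≤ 76; provides lodging to guests → Daytime Registration not required.
Rule 6: closes 8:00 PM, at/before 9:00 PM; employees 50 ≤ 56; does not handle hazardous materials → Annual Certificate not required.
Rule 7: revenue $1,375,000 ≥ $825,000 → Small Business Certificate not required.
Rule 8: revenue $1,375,000 > $100,000 → Small Business Registration not required.
Rule 9: provides lodging to guests; is a sole proprietorship; closes 8:00 PM, after 6:00 PM → Trade Registration not required.
Rule 10: does not handle hazardous materials → Commercial Registration not required.
Rule 11: revenue $1,375,000 ≤ $2,050,000 → General Business Certificate not required.

None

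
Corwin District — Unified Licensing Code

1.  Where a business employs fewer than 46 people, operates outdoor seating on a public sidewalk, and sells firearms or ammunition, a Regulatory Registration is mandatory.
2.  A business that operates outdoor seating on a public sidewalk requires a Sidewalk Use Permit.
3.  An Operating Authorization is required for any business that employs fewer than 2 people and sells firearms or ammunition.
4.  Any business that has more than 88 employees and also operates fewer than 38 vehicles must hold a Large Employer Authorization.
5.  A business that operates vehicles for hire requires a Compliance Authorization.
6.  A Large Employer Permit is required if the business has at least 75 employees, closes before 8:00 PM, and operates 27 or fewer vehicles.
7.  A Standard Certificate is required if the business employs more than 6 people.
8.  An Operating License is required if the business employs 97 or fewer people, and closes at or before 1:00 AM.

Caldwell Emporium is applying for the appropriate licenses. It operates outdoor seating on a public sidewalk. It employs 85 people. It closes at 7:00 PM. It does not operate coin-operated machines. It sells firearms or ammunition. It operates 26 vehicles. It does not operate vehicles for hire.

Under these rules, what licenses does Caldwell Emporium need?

1. employees 85 ≥ 46; operates outdoor seating on a public sidewalk; sells firearms or ammunition → Regulatory Registration not required.
2. operates outdoor seating on a public sidewalk → Sidewalk Use Permit required.
3. employees 85 ≥ 2; sells firearms or ammunition → Operating Authorization not required.
4. employees 85 ≤ 88; vehicles 26 < 38 → Large Employer Authorization not required.
5. does not operate vehicles for hire → Compliance Authorization not required.
6. employees 85 ≥ 75; closes 7:00 PM, at/before 8:00 PM; vehicles 26 ≤ 27 → Large Employer Permit required.
7. employees 85 > 6 → Standard Certificate required.
8. employees 85 ≤ 97; closes 7:00 PM, at/before 1:00 AM → Operating License required.

Large Employer Permit, Operating License, Sidewalk Use Permit, Standard Certificate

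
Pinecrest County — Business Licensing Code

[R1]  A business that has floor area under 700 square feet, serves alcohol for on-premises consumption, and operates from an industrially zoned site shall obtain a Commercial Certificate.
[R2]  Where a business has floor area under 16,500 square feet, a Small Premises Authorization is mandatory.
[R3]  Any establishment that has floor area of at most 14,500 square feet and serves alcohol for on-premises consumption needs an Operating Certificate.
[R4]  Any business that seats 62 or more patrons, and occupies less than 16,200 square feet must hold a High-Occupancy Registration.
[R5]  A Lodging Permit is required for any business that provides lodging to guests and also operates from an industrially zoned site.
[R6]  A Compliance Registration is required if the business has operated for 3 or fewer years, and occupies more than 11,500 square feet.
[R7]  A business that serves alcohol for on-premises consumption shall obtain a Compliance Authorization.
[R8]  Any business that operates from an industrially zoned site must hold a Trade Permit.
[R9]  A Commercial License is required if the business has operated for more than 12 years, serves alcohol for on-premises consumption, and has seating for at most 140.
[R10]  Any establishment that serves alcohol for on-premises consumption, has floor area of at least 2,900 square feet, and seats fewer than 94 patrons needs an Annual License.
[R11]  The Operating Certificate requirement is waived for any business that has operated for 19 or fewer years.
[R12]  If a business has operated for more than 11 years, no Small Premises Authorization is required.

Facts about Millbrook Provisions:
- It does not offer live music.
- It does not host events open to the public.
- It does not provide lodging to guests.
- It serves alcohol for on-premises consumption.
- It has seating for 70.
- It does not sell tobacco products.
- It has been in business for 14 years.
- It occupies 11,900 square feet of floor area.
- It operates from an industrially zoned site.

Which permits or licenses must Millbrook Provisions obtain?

[R1] floor area 11,900 square feet ≥ 700 square feet; serves alcohol for on-premises consumption; operates from an industrially zoned site → Commercial Certificate not required.
[R2] floor area 11,900 square feet < 16,500 square feet → Small Premises Authorization required.
[R3] floor area 11,900 square feet ≤ 14,500 square feet; serves alcohol for on-premises consumption → Operating Certificate required.
[R4] seating 70 ≥ 62; floor area 11,900 square feet < 16,200 square feet → High-Occupancy Registration required.
[R5] does not provide lodging to guests; operates from an industrially zoned site → Lodging Permit not required.
[R6] years in business 14 > 3; floor area 11,900 square feet > 11,500 square feet → Compliance Registration not required.
[R7] serves alcohol for on-premises consumption → Compliance Authorization required.
[R8] operates from an industrially zoned site → Trade Permit required.
[R9] years in business 14 > 12; serves alcohol for on-premises consumption; seating 70 ≤ 140 → Commercial License required.
[R10] serves alcohol for on-premises consumption; floor area 11,900 square feet ≥ 2,900 square feet; seating 70 < 94 → Annual License required.
[R11] years in business 14 ≤ 19 → exempt from Operating Certificate.
[R12] years in business 14 > 11 → exempt from Small Premises Authorization.

Annual License, Commercial License, Compliance Authorization, High-Occupancy Registration, Trade Permit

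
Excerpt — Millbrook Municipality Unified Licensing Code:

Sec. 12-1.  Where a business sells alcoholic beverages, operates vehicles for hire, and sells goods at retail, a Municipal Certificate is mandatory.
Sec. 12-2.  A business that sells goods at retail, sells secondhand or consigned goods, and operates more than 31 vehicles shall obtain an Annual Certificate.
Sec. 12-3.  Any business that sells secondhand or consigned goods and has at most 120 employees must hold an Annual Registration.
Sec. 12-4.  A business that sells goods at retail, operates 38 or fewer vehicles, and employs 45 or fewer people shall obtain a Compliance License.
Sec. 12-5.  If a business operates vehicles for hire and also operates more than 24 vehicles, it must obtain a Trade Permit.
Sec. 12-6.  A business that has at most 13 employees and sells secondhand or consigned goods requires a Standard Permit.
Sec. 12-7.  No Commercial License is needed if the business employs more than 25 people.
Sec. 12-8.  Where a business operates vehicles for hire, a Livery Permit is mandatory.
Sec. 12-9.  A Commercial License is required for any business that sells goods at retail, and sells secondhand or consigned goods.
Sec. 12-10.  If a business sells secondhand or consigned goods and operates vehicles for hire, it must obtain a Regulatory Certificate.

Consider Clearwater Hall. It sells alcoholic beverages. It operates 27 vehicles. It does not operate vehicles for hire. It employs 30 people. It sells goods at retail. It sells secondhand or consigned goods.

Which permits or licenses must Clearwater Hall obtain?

Annual Registration, Compliance License

Sec. 12-1. sells alcoholic beverages; does not operate vehicles for hire; sells goods at retail → Municipal Certificate not required.
Sec. 12-2. sells goods at retail; sells secondhand or consigned goods; vehicles 27 ≤ 31 → Annual Certificate not required.
Sec. 12-3. sells secondhand or consigned goods; employees 30 ≤ 120 → Annual Registration required.
Sec. 12-4. sells goods at retail; vehicles 27 ≤ 38; employees 30 ≤ 45 → Compliance License required.
Sec. 12-5. does not operate vehicles for hire; vehicles 27 > 24 → Trade Permit not required.
Sec. 12-6. employees 30 > 13; sells secondhand or consigned goods → Standard Permit not required.
Sec. 12-7. employees 30 > 25 → exempt from Commercial License.
Sec. 12-8. does not operate vehicles for hire → Livery Permit not required.
Sec. 12-9. sells goods at retail; sells secondhand or consigned goods → Commercial License required.
Sec. 12-10. sells secondhand or consigned goods; does not operate vehicles for hire → Regulatory Certificate not required.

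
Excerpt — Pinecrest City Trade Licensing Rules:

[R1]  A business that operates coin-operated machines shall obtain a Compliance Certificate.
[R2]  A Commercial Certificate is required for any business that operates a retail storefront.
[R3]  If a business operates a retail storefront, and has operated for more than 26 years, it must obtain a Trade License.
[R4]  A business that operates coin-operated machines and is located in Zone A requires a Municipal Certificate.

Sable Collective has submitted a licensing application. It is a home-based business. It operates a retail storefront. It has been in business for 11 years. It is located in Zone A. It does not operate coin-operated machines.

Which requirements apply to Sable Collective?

[R1] does not operate coin-operated machines → Compliance Certificate not required.
[R2] operates a retail storefront → Commercial Certificate required.
[R3] operates a retail storefront; years in business 11 ≤ 26 → Trade License not required.
[R4] does not operate coin-operated machines; is located in Zone A → Municipal Certificate not required.

Commercial Certificate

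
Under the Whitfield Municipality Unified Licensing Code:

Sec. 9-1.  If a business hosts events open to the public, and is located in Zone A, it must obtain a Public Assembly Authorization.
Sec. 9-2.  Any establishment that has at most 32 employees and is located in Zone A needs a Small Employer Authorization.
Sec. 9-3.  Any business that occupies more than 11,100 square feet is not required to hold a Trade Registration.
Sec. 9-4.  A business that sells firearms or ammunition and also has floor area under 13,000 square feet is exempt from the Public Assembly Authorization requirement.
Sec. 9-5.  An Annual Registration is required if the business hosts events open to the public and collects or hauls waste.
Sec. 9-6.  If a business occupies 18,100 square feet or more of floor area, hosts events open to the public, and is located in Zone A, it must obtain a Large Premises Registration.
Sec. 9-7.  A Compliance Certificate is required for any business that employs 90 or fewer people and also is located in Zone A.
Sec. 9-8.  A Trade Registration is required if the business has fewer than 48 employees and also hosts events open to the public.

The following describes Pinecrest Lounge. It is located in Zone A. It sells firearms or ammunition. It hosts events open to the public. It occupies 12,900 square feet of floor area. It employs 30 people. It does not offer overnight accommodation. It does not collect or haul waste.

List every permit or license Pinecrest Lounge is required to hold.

Compliance Certificate, Small Employer Authorization

Sec. 9-1. hosts events open to the public; is located in Zone A → Public Assembly Authorization required.
Sec. 9-2. employees 30 ≤ 32; is located in Zone A → Small Employer Authorization required.
Sec. 9-3. floor area 12,900 square feet > 11,100 square feet → exempt from Trade Registration.
Sec. 9-4. sells firearms or ammunition; floor area 12,900 square feet < 13,000 square feet → exempt from Public Assembly Authorization.
Sec. 9-5. hosts events open to the public; does not collect or haul waste → Annual Registration not required.
Sec. 9-6. floor area 12,900 square feet < 18,100 square feet; hosts events open to the public; is located in Zone A → Large Premises Registration not required.
Sec. 9-7. employees 30 ≤ 90; is located in Zone A → Compliance Certificate required.
Sec. 9-8. employees 30 < 48; hosts events open to the public → Trade Registration required.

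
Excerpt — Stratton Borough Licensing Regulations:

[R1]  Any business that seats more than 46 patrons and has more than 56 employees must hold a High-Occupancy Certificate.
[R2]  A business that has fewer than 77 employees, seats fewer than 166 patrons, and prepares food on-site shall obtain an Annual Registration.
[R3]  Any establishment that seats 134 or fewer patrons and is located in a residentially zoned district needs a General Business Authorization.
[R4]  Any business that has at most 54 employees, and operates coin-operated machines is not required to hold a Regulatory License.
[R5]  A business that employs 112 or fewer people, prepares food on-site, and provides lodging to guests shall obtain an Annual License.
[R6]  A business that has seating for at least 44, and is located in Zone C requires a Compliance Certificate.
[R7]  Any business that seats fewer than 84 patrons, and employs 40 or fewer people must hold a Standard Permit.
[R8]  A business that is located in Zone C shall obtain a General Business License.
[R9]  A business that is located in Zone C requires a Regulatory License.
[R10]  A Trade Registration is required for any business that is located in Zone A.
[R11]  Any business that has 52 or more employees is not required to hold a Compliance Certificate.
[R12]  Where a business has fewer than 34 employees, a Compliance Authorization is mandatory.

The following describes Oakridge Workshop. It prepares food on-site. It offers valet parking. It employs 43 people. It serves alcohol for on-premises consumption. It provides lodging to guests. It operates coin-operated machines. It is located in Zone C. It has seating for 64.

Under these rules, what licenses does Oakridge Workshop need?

[R1] seating 64 > 46; employees 43 ≤ 56 → High-Occupancy Certificate not required.
[R2] employees 43 < 77; seating 64 < 166; prepares food on-site → Annual Registration required.
[R3] seating 64 ≤ 134; is located in Zone C (not: is located in a residentially zoned district) → General Business Authorization not required.
[R4] employees 43 ≤ 54; operates coin-operated machines → exempt from Regulatory License.
[R5] employees 43 ≤ 112; prepares food on-site; provides lodging to guests → Annual License required.
[R6] seating 64 ≥ 44; is located in Zone C → Compliance Certificate required.
[R7] seating 64 < 84; employees 43 > 40 → Standard Permit not required.
[R8] is located in Zone C → General Business License required.
[R9] is located in Zone C → Regulatory License required.
[R10] is located in Zone C (not: is located in Zone A) → Trade Registration not required.
[R11] employees 43 < 52 → Compliance Certificate exemption does not apply.
[R12] employees 43 ≥ 34 → Compliance Authorization not required.

Annual License, Annual Registration, Compliance Certificate, General Business License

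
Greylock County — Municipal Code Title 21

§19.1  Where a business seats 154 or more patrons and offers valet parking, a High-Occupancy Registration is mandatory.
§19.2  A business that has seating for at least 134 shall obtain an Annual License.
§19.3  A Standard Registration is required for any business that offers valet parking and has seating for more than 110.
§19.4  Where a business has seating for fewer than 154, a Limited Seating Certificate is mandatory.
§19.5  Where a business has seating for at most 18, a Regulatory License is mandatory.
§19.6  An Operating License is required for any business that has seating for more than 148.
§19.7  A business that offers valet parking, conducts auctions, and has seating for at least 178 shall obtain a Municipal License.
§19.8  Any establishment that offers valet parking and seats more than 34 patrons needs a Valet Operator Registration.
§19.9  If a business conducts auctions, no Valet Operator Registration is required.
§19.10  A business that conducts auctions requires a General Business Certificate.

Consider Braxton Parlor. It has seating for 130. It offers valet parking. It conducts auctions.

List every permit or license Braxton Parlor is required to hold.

§19.1 seating 130 < 154; offers valet parking → High-Occupancy Registration not required.
§19.2 seating 130 < 134 → Annual License not required.
§19.3 offers valet parking; seating 130 > 110 → Standard Registration required.
§19.4 seating 130 < 154 → Limited Seating Certificate required.
§19.5 seating 130 > 18 → Regulatory License not required.
§19.6 seating 130 ≤ 148 → Operating License not required.
§19.7 offers valet parking; conducts auctions; seating 130 < 178 → Municipal License not required.
§19.8 offers valet parking; seating 130 > 34 → Valet Operator Registration required.
§19.9 conducts auctions → exempt from Valet Operator Registration.
§19.10 conducts auctions → General Business Certificate required.

General Business Certificate, Limited Seating Certificate, Standard Registration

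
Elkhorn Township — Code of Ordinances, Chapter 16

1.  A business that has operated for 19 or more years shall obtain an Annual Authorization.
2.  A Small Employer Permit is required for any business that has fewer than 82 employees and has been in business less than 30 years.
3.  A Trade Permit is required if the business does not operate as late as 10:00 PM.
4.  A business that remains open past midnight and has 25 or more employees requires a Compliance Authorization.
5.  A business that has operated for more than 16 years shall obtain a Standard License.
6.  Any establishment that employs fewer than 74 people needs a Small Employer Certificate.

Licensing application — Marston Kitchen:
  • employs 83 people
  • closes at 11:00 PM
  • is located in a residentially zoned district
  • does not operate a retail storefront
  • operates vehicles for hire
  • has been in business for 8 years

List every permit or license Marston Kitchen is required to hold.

1. years in business 8 < 19 → Annual Authorization not required.
2. employees 83 ≥ 82; years in business 8 < 30 → Small Employer Permit not required.
3. closes 11:00 PM, after 10:00 PM → Trade Permit not required.
4. closes 11:00 PM, at/before midnight; employees 83 ≥ 25 → Compliance Authorization not required.
5. years in business 8 ≤ 16 → Standard License not required.
6. employees 83 ≥ 74 → Small Employer Certificate not required.

None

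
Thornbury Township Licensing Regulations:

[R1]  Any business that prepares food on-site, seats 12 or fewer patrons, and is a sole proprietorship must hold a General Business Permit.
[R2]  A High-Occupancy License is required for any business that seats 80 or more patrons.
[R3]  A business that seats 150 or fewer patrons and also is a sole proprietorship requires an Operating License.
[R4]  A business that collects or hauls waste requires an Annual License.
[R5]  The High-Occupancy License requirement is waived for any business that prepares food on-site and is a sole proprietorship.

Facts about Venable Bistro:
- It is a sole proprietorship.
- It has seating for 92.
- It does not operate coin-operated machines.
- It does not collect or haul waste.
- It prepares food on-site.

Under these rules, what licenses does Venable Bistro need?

[R1] prepares food on-site; seating 92 > 12; is a sole proprietorship → General Business Permit not required.
[R2] seating 92 ≥ 80 → High-Occupancy License required.
[R3] seating 92 ≤ 150; is a sole proprietorship → Operating License required.
[R4] does not collect or haul waste → Annual License not required.
[R5] prepares food on-site; is a sole proprietorship → exempt from High-Occupancy License.

Operating License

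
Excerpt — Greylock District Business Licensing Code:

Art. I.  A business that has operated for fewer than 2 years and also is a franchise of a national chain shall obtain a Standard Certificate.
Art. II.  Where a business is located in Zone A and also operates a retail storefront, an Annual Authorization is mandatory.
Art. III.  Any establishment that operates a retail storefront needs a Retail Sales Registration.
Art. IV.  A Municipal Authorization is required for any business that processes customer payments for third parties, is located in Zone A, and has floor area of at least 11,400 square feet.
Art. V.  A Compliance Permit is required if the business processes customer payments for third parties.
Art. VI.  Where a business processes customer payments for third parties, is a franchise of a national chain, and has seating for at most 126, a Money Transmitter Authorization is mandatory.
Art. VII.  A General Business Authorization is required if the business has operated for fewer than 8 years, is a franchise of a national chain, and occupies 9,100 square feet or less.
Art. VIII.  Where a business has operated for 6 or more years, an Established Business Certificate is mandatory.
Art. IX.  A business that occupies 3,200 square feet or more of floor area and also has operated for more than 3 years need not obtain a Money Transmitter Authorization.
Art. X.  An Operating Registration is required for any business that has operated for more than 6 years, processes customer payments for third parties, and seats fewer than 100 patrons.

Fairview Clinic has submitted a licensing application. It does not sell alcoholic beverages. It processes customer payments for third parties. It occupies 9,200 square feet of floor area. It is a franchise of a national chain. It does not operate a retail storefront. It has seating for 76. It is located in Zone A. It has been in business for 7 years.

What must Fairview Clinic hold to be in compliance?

Art. I. years in business 7 ≥ 2; is a franchise of a national chain → Standard Certificate not required.
Art. II. is located in Zone A; does not operate a retail storefront → Annual Authorization not required.
Art. III. does not operate a retail storefront → Retail Sales Registration not required.
Art. IV. processes customer payments for third parties; is located in Zone A; floor area 9,200 square feet < 11,400 square feet → Municipal Authorization not required.
Art. V. processes customer payments for third parties → Compliance Permit required.
Art. VI. processes customer payments for third parties; is a franchise of a national chain; seating 76 ≤ 126 → Money Transmitter Authorization required.
Art. VII. years in business 7 < 8; is a franchise of a national chain; floor area 9,200 square feet > 9,100 square feet → General Business Authorization not required.
Art. VIII. years in business 7 ≥ 6 → Established Business Certificate required.
Art. IX. floor area 9,200 square feet ≥ 3,200 square feet; years in business 7 > 3 → exempt from Money Transmitter Authorization.
Art. X. years in business 7 > 6; processes customer payments for third parties; seating 76 < 100 → Operating Registration required.

Compliance Permit, Established Business Certificate, Operating Registration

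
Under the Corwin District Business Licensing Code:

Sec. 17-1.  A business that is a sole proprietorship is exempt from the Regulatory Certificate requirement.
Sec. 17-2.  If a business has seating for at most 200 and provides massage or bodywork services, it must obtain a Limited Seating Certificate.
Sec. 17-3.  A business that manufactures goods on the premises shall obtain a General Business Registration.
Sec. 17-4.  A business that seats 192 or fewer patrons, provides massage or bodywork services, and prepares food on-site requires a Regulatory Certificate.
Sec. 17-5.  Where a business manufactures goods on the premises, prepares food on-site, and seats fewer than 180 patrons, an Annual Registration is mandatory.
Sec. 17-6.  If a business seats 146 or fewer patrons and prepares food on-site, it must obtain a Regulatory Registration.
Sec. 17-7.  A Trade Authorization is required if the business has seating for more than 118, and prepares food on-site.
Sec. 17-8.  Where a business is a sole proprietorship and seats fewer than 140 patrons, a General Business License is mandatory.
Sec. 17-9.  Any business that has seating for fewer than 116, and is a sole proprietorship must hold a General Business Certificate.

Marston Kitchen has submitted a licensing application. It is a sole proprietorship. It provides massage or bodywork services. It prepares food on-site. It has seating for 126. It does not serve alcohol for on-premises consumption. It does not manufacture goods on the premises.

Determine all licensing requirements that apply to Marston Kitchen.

General Business License, Limited Seating Certificate, Regulatory Registration, Trade Authorization

Sec. 17-1. is a sole proprietorship → exempt from Regulatory Certificate.
Sec. 17-2. seating 126 ≤ 200; provides massage or bodywork services → Limited Seating Certificate required.
Sec. 17-3. does not manufacture goods on the premises → General Business Registration not required.
Sec. 17-4. seating 126 ≤ 192; provides massage or bodywork services; prepares food on-site → Regulatory Certificate required.
Sec. 17-5. does not manufacture goods on the premises; prepares food on-site; seating 126 < 180 → Annual Registration not required.
Sec. 17-6. seating 126 ≤ 146; prepares food on-site → Regulatory Registration required.
Sec. 17-7. seating 126 > 118; prepares food on-site → Trade Authorization required.
Sec. 17-8. is a sole proprietorship; seating 126 < 140 → General Business License required.
Sec. 17-9. seating 126 ≥ 116; is a sole proprietorship → General Business Certificate not required.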